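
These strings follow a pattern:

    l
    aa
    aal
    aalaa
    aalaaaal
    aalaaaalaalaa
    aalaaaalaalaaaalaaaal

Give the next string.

This is a Fibonacci-style word recurrence s(k) = s(k−1)·s(k−2): e.g. aa·l = aal.
The next term joins aalaaaalaalaaaalaaaal and aalaaaalaalaa.

aalaaaalaalaaaalaaaalaalaaaalaalaa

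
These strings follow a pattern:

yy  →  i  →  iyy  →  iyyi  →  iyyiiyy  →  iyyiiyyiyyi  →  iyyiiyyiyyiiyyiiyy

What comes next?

From term 3 onward, concatenate the last term with the second-to-last: i·yy = iyy, iyy·i = iyyi, …
Continuing: iyyiiyyiyyiiyyiiyy · iyyiiyyiyyi gives term 8.

iyyiiyyiyyiiyyiiyyiyyiiyyiyyi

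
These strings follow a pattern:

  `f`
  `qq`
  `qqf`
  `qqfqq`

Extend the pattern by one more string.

qqfqqqqf

From term 3 onward, concatenate the last term with the second-to-last: qq·f = qqf, qqf·qq = qqfqq, …
So term 5 is qqfqq·qqf.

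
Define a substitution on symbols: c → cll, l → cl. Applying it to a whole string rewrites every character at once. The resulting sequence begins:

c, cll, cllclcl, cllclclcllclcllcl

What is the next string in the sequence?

Rewriting the 17 symbols of cllclclcllclcllcl one by one yields cll cl cl cll cl cll cl cll cl cl cll cl cll cl cl cll cl; concatenated:

cllclclcllclcllclcllclclcllclcllclclcllcl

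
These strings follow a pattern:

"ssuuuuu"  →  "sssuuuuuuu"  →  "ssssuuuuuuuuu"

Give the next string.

The n-th term is n s's then 2n+1 u's, where the shown terms are n = 2, 3, 4.
Setting n = 5 gives 5, 11 characters in each block.

sssssuuuuuuuuuuu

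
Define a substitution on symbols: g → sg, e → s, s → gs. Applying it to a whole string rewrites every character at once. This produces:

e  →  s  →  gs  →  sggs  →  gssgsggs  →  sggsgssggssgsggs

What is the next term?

gssgsggssggsgssgsggsgssggssgsggs

Applying the rule to each of the 16 symbols of sggsgssggssgsggs gives the pieces gs sg sg gs sg gs gs sg sg gs gs sg gs sg sg gs, which concatenate to the answer.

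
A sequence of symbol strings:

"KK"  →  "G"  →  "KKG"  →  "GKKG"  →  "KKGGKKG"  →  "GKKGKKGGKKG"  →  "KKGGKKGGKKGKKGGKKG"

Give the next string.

GKKGKKGGKKGKKGGKKGGKKGKKGGKKG

This is a Fibonacci-style word recurrence s(k) = s(k−2)·s(k−1): e.g. KK·G = KKG.
Continuing: GKKGKKGGKKG · KKGGKKGGKKGKKGGKKG gives term 8.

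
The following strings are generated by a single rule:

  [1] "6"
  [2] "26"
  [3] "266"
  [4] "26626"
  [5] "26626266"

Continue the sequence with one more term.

2662626626626

From term 3 onward, concatenate the last term with the second-to-last: 26·6 = 266, 266·26 = 26626, …
So term 6 is 26626266·26626.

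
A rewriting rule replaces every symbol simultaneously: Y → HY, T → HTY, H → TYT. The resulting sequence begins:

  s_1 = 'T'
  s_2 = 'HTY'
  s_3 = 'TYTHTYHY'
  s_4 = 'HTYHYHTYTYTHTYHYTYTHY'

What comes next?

TYTHTYHYTYTHYTYTHTYHYHTYHYHTYTYTHTYHYTYTHYHTYHYHTYTYTHY

Applying the rule to each of the 21 symbols of HTYHYHTYTYTHTYHYTYTHY gives the pieces TYT HTY HY TYT HY TYT HTY HY HTY HY HTY TYT HTY HY TYT HY HTY HY HTY TYT HY, which concatenate to the answer.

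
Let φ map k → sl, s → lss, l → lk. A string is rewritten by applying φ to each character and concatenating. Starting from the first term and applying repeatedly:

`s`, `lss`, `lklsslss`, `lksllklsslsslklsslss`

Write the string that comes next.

lksllsslklksllklsslsslklsslsslksllklsslsslklsslss

Applying the rule to each of the 20 symbols of lksllklsslsslklsslss gives the pieces lk sl lss lk lk sl lk lss lss lk lss lss lk sl lk lss lss lk lss lss, which concatenate to the answer.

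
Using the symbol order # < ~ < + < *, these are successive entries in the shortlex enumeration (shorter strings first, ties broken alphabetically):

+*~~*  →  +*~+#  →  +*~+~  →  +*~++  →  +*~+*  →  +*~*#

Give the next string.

Find the rightmost character of +*~*# below *, bump it to the next letter, and reset everything to its right to #.

+*~*~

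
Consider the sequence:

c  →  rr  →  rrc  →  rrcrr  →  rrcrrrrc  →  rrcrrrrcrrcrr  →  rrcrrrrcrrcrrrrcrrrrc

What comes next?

rrcrrrrcrrcrrrrcrrrrcrrcrrrrcrrcrr

From term 3 onward, concatenate the last term with the second-to-last: rr·c = rrc, rrc·rr = rrcrr, …
So term 8 is rrcrrrrcrrcrrrrcrrrrc·rrcrrrrcrrcrr.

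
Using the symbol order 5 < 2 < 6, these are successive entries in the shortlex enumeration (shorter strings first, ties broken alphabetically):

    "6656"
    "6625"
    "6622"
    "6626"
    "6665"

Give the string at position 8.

Continuing the enumeration 3 steps past 6665: 6665 → 6662 → 6666 → (answer).

55555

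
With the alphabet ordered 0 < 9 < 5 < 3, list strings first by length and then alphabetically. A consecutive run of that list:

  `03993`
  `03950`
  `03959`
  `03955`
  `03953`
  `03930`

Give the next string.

03939

Find the rightmost character of 03930 below 3, bump it to the next letter, and reset everything to its right to 0.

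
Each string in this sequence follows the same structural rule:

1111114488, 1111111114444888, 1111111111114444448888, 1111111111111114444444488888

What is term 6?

1111111111111111111114444444444448888888

The n-th term is 3n 1's then 2n-2 4's then n 8's, where the shown terms are n = 2, 3, 4, 5.
At n = 7 the blocks have lengths 21, 12, 7.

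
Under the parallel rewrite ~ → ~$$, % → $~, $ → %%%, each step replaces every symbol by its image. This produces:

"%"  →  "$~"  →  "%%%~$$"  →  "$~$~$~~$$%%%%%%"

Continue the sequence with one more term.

Replace each of the 15 characters of $~$~$~~$$%%%%%% in place — %%% ~$$ %%% ~$$ %%% ~$$ ~$$ %%% %%% $~ $~ $~ $~ $~ $~ — and concatenate.

%%%~$$%%%~$$%%%~$$~$$%%%%%%$~$~$~$~$~$~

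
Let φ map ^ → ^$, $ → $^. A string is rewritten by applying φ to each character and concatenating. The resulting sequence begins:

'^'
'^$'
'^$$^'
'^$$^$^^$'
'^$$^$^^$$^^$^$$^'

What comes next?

^$$^$^^$$^^$^$$^$^^$^$$^^$$^$^^$

Applying the rule to each of the 16 symbols of ^$$^$^^$$^^$^$$^ gives the pieces ^$ $^ $^ ^$ $^ ^$ ^$ $^ $^ ^$ ^$ $^ ^$ $^ $^ ^$, which concatenate to the answer.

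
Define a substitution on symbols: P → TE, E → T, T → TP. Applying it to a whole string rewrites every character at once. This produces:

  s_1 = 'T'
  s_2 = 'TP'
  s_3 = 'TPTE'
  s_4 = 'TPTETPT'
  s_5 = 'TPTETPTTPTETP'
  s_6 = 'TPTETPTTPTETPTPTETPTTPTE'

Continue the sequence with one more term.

φ(TPTETPTTPTETPTPTETPTTPTE) expands symbol-by-symbol to TP TE TP T TP TE TP TP TE TP T TP TE TP TE TP T TP TE TP TP TE TP T; joining the 24 pieces gives the next term.

TPTETPTTPTETPTPTETPTTPTETPTETPTTPTETPTPTETPT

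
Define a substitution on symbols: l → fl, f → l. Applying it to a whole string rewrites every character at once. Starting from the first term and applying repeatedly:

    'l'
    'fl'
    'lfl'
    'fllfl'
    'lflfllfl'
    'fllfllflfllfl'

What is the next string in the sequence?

Replace each of the 13 characters of fllfllflfllfl in place — l fl fl l fl fl l fl l fl fl l fl — and concatenate.

lflfllflfllfllflfllfl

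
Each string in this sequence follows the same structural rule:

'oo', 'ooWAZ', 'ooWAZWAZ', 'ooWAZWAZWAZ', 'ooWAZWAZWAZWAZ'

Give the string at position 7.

ooWAZWAZWAZWAZWAZWAZ

The strings grow by a fixed suffix WAZ each time.
From ooWAZWAZWAZWAZ, 2 further steps: ooWAZWAZWAZWAZ → ooWAZWAZWAZWAZWAZ → (answer).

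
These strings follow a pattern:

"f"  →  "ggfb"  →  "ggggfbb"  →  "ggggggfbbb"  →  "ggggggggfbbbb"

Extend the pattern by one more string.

Every step adds gg to the front and b to the end of the previous string.
Applying this once more to ggggggggfbbbb:

ggggggggggfbbbbb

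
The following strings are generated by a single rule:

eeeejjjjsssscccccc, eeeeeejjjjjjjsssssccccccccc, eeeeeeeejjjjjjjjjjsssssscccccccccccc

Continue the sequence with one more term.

Term n consists of 2n+2 e's, followed by 3n+1 j's, followed by n+3 s's, followed by 3n+3 c's (n = 1, 2, …).
At n = 4 the blocks have lengths 10, 13, 7, 15.

eeeeeeeeeejjjjjjjjjjjjjsssssssccccccccccccccc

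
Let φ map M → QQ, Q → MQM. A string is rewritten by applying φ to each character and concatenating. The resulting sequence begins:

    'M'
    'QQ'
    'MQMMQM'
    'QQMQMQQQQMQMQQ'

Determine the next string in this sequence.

MQMMQMQQMQMQQMQMMQMMQMMQMQQMQMQQMQMMQM

Applying the rule to each of the 14 symbols of QQMQMQQQQMQMQQ gives the pieces MQM MQM QQ MQM QQ MQM MQM MQM MQM QQ MQM QQ MQM MQM, which concatenate to the answer.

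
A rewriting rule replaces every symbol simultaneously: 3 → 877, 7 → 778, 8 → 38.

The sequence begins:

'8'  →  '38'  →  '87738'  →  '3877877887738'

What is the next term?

Rewriting the 13 symbols of 3877877887738 one by one yields 877 38 778 778 38 778 778 38 38 778 778 877 38; concatenated:

8773877877838778778383877877887738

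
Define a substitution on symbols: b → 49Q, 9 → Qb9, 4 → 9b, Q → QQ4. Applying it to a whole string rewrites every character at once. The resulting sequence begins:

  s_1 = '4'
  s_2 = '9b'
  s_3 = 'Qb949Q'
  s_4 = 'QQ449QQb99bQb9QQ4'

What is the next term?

Rewriting the 17 symbols of QQ449QQb99bQb9QQ4 one by one yields QQ4 QQ4 9b 9b Qb9 QQ4 QQ4 49Q Qb9 Qb9 49Q QQ4 49Q Qb9 QQ4 QQ4 9b; concatenated:

QQ4QQ49b9bQb9QQ4QQ449QQb9Qb949QQQ449QQb9QQ4QQ49b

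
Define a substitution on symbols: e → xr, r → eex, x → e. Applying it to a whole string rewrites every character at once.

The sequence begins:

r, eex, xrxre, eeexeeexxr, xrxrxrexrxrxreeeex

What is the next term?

Applying the rule to each of the 18 symbols of xrxrxrexrxrxreeeex gives the pieces e eex e eex e eex xr e eex e eex e eex xr xr xr xr e, which concatenate to the answer.

eeexeeexeeexxreeexeeexeeexxrxrxrxre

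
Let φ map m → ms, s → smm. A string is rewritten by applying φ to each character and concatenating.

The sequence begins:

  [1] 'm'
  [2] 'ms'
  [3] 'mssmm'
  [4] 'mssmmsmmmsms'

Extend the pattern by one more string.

mssmmsmmmsmssmmmsmsmssmmmssmm

Expanding mssmmsmmmsms: m→ms, s→smm, s→smm, m→ms, m→ms, s→smm, m→ms, m→ms, m→ms, s→smm, m→ms, s→smm. Concatenated: ms smm smm ms ms smm ms ms ms smm ms smm.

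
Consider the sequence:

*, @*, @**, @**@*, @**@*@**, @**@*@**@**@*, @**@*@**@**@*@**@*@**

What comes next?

@**@*@**@**@*@**@*@**@**@*@**@**@*

This is a Fibonacci-style word recurrence s(k) = s(k−1)·s(k−2): e.g. @*·* = @**.
The next term joins @**@*@**@**@*@**@*@** and @**@*@**@**@*.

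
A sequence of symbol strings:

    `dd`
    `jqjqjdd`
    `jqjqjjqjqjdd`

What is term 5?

jqjqjjqjqjjqjqjjqjqjdd

Each term is the previous one with jqjqj prepended.
From jqjqjjqjqjdd, 2 further steps: jqjqjjqjqjdd → jqjqjjqjqjjqjqjdd → (answer).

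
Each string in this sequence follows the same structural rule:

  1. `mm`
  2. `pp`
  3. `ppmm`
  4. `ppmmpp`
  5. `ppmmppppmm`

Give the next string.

ppmmppppmmppmmpp

This is a Fibonacci-style word recurrence s(k) = s(k−1)·s(k−2): e.g. pp·mm = ppmm.
Continuing: ppmmppppmm · ppmmpp gives term 6.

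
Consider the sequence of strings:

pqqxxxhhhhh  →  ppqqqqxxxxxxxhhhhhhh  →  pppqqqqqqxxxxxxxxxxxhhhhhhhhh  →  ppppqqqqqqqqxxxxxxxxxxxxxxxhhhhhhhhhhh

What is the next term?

The n-th term is n p's then 2n q's then 4n-1 x's then 2n+3 h's (n = 1, 2, …).
Setting n = 5 gives 5, 10, 19, 13 characters in each block.

pppppqqqqqqqqqqxxxxxxxxxxxxxxxxxxxhhhhhhhhhhhhh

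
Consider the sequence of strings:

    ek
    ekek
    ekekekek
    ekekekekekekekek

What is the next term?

Each string is two copies of the previous one concatenated.
Doubling ekekekekekekekek:

ekekekekekekekekekekekekekekekek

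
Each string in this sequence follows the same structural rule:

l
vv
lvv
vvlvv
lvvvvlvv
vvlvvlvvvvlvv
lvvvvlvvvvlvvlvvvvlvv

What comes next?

From term 3 onward, concatenate the second-to-last term with the last: l·vv = lvv, vv·lvv = vvlvv, …
Continuing: vvlvvlvvvvlvv · lvvvvlvvvvlvvlvvvvlvv gives term 8.

vvlvvlvvvvlvvlvvvvlvvvvlvvlvvvvlvv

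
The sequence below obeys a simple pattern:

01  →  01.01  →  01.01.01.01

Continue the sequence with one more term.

Every step duplicates the string with '.' between the halves.
Doubling 01.01.01.01 with '.' between the halves:

01.01.01.01.01.01.01.01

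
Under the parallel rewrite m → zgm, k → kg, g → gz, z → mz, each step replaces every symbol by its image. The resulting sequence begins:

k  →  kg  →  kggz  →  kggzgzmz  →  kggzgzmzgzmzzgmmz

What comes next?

φ(kggzgzmzgzmzzgmmz) expands symbol-by-symbol to kg gz gz mz gz mz zgm mz gz mz zgm mz mz gz zgm zgm mz; joining the 17 pieces gives the next term.

kggzgzmzgzmzzgmmzgzmzzgmmzmzgzzgmzgmmz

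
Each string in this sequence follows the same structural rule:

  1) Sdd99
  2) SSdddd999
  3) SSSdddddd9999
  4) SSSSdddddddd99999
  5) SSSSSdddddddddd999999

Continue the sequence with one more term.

Term n consists of n S's, followed by 2n d's, followed by n+1 9's (n = 1, 2, …).
At n = 6 the blocks have lengths 6, 12, 7.

SSSSSSdddddddddddd9999999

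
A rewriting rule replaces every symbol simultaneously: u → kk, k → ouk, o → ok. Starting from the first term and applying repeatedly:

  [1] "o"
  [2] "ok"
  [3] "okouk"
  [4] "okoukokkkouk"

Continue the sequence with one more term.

okoukokkkoukokoukoukoukokkkouk

Expanding okoukokkkouk: o→ok, k→ouk, o→ok, u→kk, k→ouk, o→ok, k→ouk, k→ouk, k→ouk, o→ok, u→kk, k→ouk. Concatenated: ok ouk ok kk ouk ok ouk ouk ouk ok kk ouk.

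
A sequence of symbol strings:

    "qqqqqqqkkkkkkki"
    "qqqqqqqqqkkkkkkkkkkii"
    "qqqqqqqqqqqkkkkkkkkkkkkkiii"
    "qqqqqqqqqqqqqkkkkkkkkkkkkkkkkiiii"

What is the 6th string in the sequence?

Each string has the form q^{2n+3} k^{3n+1} i^{n-1}, where the shown terms are n = 2, 3, 4, 5.
At n = 7 the blocks have lengths 17, 22, 6.

qqqqqqqqqqqqqqqqqkkkkkkkkkkkkkkkkkkkkkkiiiiii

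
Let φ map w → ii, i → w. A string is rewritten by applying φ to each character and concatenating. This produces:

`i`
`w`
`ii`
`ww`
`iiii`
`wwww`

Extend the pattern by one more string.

iiiiiiii

Expanding wwww: w→ii, w→ii, w→ii, w→ii. Concatenated: ii ii ii ii.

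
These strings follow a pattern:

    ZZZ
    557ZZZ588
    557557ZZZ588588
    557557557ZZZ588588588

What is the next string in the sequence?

Every step adds 557 to the front and 588 to the end of the previous string.
One more step from 557557557ZZZ588588588 gives the answer.

557557557557ZZZ588588588588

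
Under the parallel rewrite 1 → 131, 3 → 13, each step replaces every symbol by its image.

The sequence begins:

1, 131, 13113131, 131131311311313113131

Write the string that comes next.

φ(131131311311313113131) expands symbol-by-symbol to 131 13 131 131 13 131 13 131 131 13 131 131 13 131 13 131 131 13 131 13 131; joining the 21 pieces gives the next term.

1311313113113131131311311313113113131131311311313113131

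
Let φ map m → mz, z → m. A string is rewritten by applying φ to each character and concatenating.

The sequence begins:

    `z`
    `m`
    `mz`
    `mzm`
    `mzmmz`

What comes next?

Apply φ to mzmmz symbol by symbol: m→mz, z→m, m→mz, m→mz, z→m; joined: mz m mz mz m.

mzmmzmzm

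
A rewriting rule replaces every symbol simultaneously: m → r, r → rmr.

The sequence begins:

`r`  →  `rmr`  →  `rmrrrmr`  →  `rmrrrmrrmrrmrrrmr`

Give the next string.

Applying the rule to each of the 17 symbols of rmrrrmrrmrrmrrrmr gives the pieces rmr r rmr rmr rmr r rmr rmr r rmr rmr r rmr rmr rmr r rmr, which concatenate to the answer.

rmrrrmrrmrrmrrrmrrmrrrmrrmrrrmrrmrrmrrrmr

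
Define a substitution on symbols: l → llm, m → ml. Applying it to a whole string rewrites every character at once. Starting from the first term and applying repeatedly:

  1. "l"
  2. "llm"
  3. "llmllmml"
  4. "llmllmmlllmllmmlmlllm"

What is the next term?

llmllmmlllmllmmlmlllmllmllmmlllmllmmlmlllmmlllmllmllmml

φ(llmllmmlllmllmmlmlllm) expands symbol-by-symbol to llm llm ml llm llm ml ml llm llm llm ml llm llm ml ml llm ml llm llm llm ml; joining the 21 pieces gives the next term.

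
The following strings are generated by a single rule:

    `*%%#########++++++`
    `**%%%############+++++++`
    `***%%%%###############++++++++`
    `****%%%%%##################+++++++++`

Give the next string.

Reading off run lengths: * runs 1, 2, 3, 4; % runs 2, 3, 4, 5; # runs 9, 12, 15, 18; + runs 6, 7, 8, 9 — each is linear in n, where the shown terms are n = 3, 4, 5, 6.
For the next term, n = 7, so the run lengths are 5, 6, 21, 10.

*****%%%%%%#####################++++++++++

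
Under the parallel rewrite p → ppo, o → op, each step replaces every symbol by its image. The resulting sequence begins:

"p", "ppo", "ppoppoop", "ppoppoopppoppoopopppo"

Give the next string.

ppoppoopppoppoopopppoppoppoopppoppoopopppoopppoppoppoop

φ(ppoppoopppoppoopopppo) expands symbol-by-symbol to ppo ppo op ppo ppo op op ppo ppo ppo op ppo ppo op op ppo op ppo ppo ppo op; joining the 21 pieces gives the next term.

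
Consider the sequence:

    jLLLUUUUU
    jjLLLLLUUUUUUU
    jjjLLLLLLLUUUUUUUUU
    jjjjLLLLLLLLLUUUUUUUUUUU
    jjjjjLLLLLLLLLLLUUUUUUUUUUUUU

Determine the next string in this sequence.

jjjjjjLLLLLLLLLLLLLUUUUUUUUUUUUUUU

Reading off run lengths: j runs 1, 2, 3, 4, 5; L runs 3, 5, 7, 9, 11; U runs 5, 7, 9, 11, 13 — each is linear in n, where the shown terms are n = 2, 3, 4, 5, 6.
For the next term, n = 7, so the run lengths are 6, 13, 15.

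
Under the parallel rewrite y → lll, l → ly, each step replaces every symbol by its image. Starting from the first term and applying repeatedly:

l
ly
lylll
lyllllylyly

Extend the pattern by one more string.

Expanding lyllllylyly: l→ly, y→lll, l→ly, l→ly, l→ly, l→ly, y→lll, l→ly, y→lll, l→ly, y→lll. Concatenated: ly lll ly ly ly ly lll ly lll ly lll.

lyllllylylylyllllyllllylll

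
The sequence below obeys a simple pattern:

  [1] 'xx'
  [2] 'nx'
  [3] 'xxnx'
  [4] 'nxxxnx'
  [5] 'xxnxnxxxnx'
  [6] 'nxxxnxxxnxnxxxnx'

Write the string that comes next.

xxnxnxxxnxnxxxnxxxnxnxxxnx

This is a Fibonacci-style word recurrence s(k) = s(k−2)·s(k−1): e.g. xx·nx = xxnx.
Continuing: xxnxnxxxnx · nxxxnxxxnxnxxxnx gives term 7.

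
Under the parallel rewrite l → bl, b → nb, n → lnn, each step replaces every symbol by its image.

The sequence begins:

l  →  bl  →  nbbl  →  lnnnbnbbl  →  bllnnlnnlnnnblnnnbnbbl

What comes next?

nbblbllnnlnnbllnnlnnbllnnlnnlnnnbbllnnlnnlnnnblnnnbnbbl

φ(bllnnlnnlnnnblnnnbnbbl) expands symbol-by-symbol to nb bl bl lnn lnn bl lnn lnn bl lnn lnn lnn nb bl lnn lnn lnn nb lnn nb nb bl; joining the 22 pieces gives the next term.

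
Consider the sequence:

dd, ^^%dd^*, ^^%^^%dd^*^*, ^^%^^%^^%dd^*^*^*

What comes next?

^^%^^%^^%^^%dd^*^*^*^*

s(k+1) = ^^%·s(k)·^*, so each term gains ^^% as a prefix and ^* as a suffix.
One more step from ^^%^^%^^%dd^*^*^* gives the answer.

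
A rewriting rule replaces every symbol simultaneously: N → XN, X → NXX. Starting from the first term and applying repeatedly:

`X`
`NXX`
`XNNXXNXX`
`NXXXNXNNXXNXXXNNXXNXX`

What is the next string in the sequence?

XNNXXNXXNXXXNNXXXNXNNXXNXXXNNXXNXXNXXXNXNNXXNXXXNNXXNXX

Applying the rule to each of the 21 symbols of NXXXNXNNXXNXXXNNXXNXX gives the pieces XN NXX NXX NXX XN NXX XN XN NXX NXX XN NXX NXX NXX XN XN NXX NXX XN NXX NXX, which concatenate to the answer.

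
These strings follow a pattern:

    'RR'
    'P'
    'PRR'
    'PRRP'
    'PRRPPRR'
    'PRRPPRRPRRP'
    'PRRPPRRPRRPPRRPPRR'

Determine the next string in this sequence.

PRRPPRRPRRPPRRPPRRPRRPPRRPRRP

From term 3 onward, concatenate the last term with the second-to-last: P·RR = PRR, PRR·P = PRRP, …
Continuing: PRRPPRRPRRPPRRPPRR · PRRPPRRPRRP gives term 8.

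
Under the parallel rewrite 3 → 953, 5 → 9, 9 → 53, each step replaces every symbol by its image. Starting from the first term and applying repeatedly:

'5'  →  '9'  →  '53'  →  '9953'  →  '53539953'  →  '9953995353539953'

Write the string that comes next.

53539953535399539953995353539953

Replace each of the 16 characters of 9953995353539953 in place — 53 53 9 953 53 53 9 953 9 953 9 953 53 53 9 953 — and concatenate.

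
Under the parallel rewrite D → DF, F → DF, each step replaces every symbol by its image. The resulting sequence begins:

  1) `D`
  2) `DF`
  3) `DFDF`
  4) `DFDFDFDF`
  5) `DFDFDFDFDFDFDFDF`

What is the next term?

Applying the rule to each of the 16 symbols of DFDFDFDFDFDFDFDF gives the pieces DF DF DF DF DF DF DF DF DF DF DF DF DF DF DF DF, which concatenate to the answer.

DFDFDFDFDFDFDFDFDFDFDFDFDFDFDFDF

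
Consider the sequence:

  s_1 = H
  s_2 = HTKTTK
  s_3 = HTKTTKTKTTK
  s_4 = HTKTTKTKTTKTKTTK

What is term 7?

HTKTTKTKTTKTKTTKTKTTKTKTTKTKTTK

The strings grow by a fixed suffix TKTTK each time.
From HTKTTKTKTTKTKTTK, 3 further steps: HTKTTKTKTTKTKTTK → HTKTTKTKTTKTKTTKTKTTK → HTKTTKTKTTKTKTTKTKTTKTKTTK → (answer).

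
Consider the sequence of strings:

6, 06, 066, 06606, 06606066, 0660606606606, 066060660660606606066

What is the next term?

0660606606606066060660660606606606

From term 3 onward, concatenate the last term with the second-to-last: 06·6 = 066, 066·06 = 06606, …
Continuing: 066060660660606606066 · 0660606606606 gives term 8.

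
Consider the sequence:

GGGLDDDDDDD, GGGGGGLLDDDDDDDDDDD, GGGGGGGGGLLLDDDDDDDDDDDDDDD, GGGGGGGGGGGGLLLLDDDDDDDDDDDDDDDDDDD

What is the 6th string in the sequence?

GGGGGGGGGGGGGGGGGGLLLLLLDDDDDDDDDDDDDDDDDDDDDDDDDDD

Each string has the form G^{3n} L^{n} D^{4n+3} (n = 1, 2, …).
At n = 6 the blocks have lengths 18, 6, 27.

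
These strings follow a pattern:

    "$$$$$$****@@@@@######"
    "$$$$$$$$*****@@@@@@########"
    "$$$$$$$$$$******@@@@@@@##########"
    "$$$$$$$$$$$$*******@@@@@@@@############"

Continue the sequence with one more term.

$$$$$$$$$$$$$$********@@@@@@@@@##############

Term n consists of 2n $'s, followed by n+1 *'s, followed by n+2 @'s, followed by 2n #'s, where the shown terms are n = 3, 4, 5, 6.
For the next term, n = 7, so the run lengths are 14, 8, 9, 14.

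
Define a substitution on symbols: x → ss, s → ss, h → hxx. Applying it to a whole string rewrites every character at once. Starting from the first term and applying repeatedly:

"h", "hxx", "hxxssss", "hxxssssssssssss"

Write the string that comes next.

hxxssssssssssssssssssssssssssss

Applying the rule to each of the 15 symbols of hxxssssssssssss gives the pieces hxx ss ss ss ss ss ss ss ss ss ss ss ss ss ss, which concatenate to the answer.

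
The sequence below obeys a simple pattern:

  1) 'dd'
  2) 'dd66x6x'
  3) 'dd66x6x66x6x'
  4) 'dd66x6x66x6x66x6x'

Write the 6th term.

dd66x6x66x6x66x6x66x6x66x6x

Each term is the previous one with 66x6x appended.
From dd66x6x66x6x66x6x, 2 further steps: dd66x6x66x6x66x6x → dd66x6x66x6x66x6x66x6x → (answer).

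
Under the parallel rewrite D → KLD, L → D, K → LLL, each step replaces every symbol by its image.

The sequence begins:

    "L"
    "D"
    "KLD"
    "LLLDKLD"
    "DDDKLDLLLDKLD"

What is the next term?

KLDKLDKLDLLLDKLDDDDKLDLLLDKLD

Replace each of the 13 characters of DDDKLDLLLDKLD in place — KLD KLD KLD LLL D KLD D D D KLD LLL D KLD — and concatenate.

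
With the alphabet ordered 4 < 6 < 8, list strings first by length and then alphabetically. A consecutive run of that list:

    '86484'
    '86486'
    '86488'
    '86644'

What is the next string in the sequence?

86646

The successor of 86644 increments the rightmost position that isn't already 8 and resets every position after it to 4.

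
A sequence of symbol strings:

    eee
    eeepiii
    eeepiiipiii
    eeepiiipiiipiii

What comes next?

eeepiiipiiipiiipiii

Every step adds piii to the end: s(k+1) = s(k)·piii.
So the next term is eeepiiipiiipiii·piii.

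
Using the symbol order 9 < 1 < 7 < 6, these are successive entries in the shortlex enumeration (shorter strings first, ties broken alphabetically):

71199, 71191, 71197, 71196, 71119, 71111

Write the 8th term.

Continuing the enumeration 2 steps past 71111: 71111 → 71117 → (answer).

71116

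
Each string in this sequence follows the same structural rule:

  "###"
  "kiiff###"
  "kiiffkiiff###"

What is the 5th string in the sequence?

kiiffkiiffkiiffkiiff###

Each term is the previous one with kiiff prepended.
From kiiffkiiff###, 2 further steps: kiiffkiiff### → kiiffkiiffkiiff### → (answer).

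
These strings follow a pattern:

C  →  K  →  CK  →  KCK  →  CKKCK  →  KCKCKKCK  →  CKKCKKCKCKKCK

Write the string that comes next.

This is a Fibonacci-style word recurrence s(k) = s(k−2)·s(k−1): e.g. C·K = CK.
The next term joins KCKCKKCK and CKKCKKCKCKKCK.

KCKCKKCKCKKCKKCKCKKCK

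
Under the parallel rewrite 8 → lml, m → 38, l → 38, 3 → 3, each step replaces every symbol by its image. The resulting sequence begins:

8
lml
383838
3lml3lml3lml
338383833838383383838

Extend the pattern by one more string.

Rewriting the 21 symbols of 338383833838383383838 one by one yields 3 3 lml 3 lml 3 lml 3 3 lml 3 lml 3 lml 3 3 lml 3 lml 3 lml; concatenated:

33lml3lml3lml33lml3lml3lml33lml3lml3lml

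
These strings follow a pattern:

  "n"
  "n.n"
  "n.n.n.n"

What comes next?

n.n.n.n.n.n.n.n

s(k+1) = s(k)·.·s(k) — each term doubles the last with '.' between the halves.
One more doubling of n.n.n.n gives the answer.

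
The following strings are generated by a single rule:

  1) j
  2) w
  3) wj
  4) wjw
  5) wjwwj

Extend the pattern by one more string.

wjwwjwjw

From term 3 onward, concatenate the last term with the second-to-last: w·j = wj, wj·w = wjw, …
So term 6 is wjwwj·wjw.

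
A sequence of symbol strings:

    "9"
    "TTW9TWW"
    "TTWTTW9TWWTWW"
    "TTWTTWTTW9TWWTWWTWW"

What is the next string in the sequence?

TTWTTWTTWTTW9TWWTWWTWWTWW

s(k+1) = TTW·s(k)·TWW, so each term gains TTW as a prefix and TWW as a suffix.
One more step from TTWTTWTTW9TWWTWWTWW gives the answer.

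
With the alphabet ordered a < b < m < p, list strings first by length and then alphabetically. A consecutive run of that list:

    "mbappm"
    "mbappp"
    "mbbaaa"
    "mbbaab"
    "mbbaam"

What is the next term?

Find the rightmost character of mbbaam below p, bump it to the next letter, and reset everything to its right to a.

mbbaap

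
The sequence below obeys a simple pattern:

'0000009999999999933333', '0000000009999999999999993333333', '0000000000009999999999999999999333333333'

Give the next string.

0000000000000009999999999999999999999933333333333

Each string has the form 0^{3n} 9^{4n+3} 3^{2n+1}, where the shown terms are n = 2, 3, 4.
At n = 5 the blocks have lengths 15, 23, 11.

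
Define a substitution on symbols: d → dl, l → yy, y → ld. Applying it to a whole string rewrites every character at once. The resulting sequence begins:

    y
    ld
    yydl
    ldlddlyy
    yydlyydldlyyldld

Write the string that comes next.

Replace each of the 16 characters of yydlyydldlyyldld in place — ld ld dl yy ld ld dl yy dl yy ld ld yy dl yy dl — and concatenate.

ldlddlyyldlddlyydlyyldldyydlyydl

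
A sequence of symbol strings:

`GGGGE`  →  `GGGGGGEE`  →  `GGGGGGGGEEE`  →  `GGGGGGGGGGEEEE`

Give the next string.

Reading off run lengths: G runs 4, 6, 8, 10; E runs 1, 2, 3, 4 — each is linear in n, where the shown terms are n = 2, 3, 4, 5.
At n = 6 the blocks have lengths 12, 5.

GGGGGGGGGGGGEEEEE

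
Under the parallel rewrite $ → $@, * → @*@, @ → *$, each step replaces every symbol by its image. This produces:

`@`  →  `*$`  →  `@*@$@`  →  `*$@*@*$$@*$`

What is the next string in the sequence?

@*@$@*$@*@*$@*@$@$@*$@*@$@

Apply φ to *$@*@*$$@*$ symbol by symbol: *→@*@, $→$@, @→*$, *→@*@, @→*$, *→@*@, $→$@, $→$@, @→*$, *→@*@, $→$@; joined: @*@ $@ *$ @*@ *$ @*@ $@ $@ *$ @*@ $@.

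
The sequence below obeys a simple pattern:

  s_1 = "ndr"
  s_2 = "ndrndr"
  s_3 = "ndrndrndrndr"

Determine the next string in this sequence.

Every step duplicates the string.
Doubling ndrndrndrndr:

ndrndrndrndrndrndrndrndr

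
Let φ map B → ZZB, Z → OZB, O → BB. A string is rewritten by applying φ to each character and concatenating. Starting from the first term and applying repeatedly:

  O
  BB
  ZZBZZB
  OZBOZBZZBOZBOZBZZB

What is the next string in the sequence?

Replace each of the 18 characters of OZBOZBZZBOZBOZBZZB in place — BB OZB ZZB BB OZB ZZB OZB OZB ZZB BB OZB ZZB BB OZB ZZB OZB OZB ZZB — and concatenate.

BBOZBZZBBBOZBZZBOZBOZBZZBBBOZBZZBBBOZBZZBOZBOZBZZB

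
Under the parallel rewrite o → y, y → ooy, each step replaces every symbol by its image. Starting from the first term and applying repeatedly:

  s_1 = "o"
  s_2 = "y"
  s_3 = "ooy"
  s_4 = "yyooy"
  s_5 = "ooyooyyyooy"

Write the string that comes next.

Apply φ to ooyooyyyooy symbol by symbol: o→y, o→y, y→ooy, o→y, o→y, y→ooy, y→ooy, y→ooy, o→y, o→y, y→ooy; joined: y y ooy y y ooy ooy ooy y y ooy.

yyooyyyooyooyooyyyooy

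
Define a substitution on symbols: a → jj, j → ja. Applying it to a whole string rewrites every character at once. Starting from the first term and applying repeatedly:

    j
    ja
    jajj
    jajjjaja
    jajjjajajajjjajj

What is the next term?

jajjjajajajjjajjjajjjajajajjjaja

Replace each of the 16 characters of jajjjajajajjjajj in place — ja jj ja ja ja jj ja jj ja jj ja ja ja jj ja ja — and concatenate.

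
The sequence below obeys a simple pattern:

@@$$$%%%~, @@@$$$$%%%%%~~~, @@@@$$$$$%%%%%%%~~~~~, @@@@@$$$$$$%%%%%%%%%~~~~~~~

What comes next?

Each string has the form @^{n+1} $^{n+2} %^{2n+1} ~^{2n-1} (n = 1, 2, …).
For the next term, n = 5, so the run lengths are 6, 7, 11, 9.

@@@@@@$$$$$$$%%%%%%%%%%%~~~~~~~~~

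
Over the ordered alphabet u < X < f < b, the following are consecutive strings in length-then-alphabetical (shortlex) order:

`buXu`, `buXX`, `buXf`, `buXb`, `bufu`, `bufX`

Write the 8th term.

bufb

Advancing 2 positions from bufX through bufX → buff reaches term 8.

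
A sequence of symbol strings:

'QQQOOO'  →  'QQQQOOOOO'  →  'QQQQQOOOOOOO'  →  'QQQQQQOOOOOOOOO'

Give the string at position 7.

QQQQQQQQQOOOOOOOOOOOOOOO

The n-th term is n+2 Q's then 2n+1 O's (n = 1, 2, …).
For term 7, n = 7, so the run lengths are 9, 15.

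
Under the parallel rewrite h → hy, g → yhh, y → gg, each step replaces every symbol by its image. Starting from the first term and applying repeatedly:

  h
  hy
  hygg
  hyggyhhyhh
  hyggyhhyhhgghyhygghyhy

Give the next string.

Applying the rule to each of the 22 symbols of hyggyhhyhhgghyhygghyhy gives the pieces hy gg yhh yhh gg hy hy gg hy hy yhh yhh hy gg hy gg yhh yhh hy gg hy gg, which concatenate to the answer.

hyggyhhyhhgghyhygghyhyyhhyhhhygghyggyhhyhhhygghygg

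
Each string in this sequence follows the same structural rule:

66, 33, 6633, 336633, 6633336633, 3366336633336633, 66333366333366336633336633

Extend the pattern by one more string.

Each term (from the third on) is the two preceding terms concatenated in order: term 3 = 66·33 = 6633.
So term 8 is 3366336633336633·66333366333366336633336633.

336633663333663366333366333366336633336633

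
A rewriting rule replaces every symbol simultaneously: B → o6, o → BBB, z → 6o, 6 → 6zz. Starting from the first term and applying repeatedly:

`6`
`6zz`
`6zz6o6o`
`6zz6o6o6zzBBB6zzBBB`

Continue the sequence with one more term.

6zz6o6o6zzBBB6zzBBB6zz6o6oo6o6o66zz6o6oo6o6o6

φ(6zz6o6o6zzBBB6zzBBB) expands symbol-by-symbol to 6zz 6o 6o 6zz BBB 6zz BBB 6zz 6o 6o o6 o6 o6 6zz 6o 6o o6 o6 o6; joining the 19 pieces gives the next term.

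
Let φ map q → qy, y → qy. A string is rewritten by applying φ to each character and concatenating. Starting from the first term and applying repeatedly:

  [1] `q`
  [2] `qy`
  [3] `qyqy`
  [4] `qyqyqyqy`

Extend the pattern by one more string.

Expanding qyqyqyqy: q→qy, y→qy, q→qy, y→qy, q→qy, y→qy, q→qy, y→qy. Concatenated: qy qy qy qy qy qy qy qy.

qyqyqyqyqyqyqyqy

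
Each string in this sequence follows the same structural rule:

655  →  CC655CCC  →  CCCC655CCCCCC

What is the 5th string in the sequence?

Every step adds CC to the front and CCC to the end of the previous string.
From CCCC655CCCCCC, 2 further steps: CCCC655CCCCCC → CCCCCC655CCCCCCCCC → (answer).

CCCCCCCC655CCCCCCCCCCCC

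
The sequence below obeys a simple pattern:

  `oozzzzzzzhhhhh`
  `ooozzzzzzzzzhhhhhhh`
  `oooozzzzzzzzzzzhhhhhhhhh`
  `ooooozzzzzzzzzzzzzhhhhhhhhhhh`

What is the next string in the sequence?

oooooozzzzzzzzzzzzzzzhhhhhhhhhhhhh

Reading off run lengths: o runs 2, 3, 4, 5; z runs 7, 9, 11, 13; h runs 5, 7, 9, 11 — each is linear in n, where the shown terms are n = 2, 3, 4, 5.
At n = 6 the blocks have lengths 6, 15, 13.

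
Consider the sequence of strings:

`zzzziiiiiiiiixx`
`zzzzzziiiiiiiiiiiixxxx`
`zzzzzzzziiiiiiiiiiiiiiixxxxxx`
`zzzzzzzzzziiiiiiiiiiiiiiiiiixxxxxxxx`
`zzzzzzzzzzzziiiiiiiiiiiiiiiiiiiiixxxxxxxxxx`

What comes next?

zzzzzzzzzzzzzziiiiiiiiiiiiiiiiiiiiiiiixxxxxxxxxxxx

Term n consists of 2n z's, followed by 3n+3 i's, followed by 2n-2 x's, where the shown terms are n = 2, 3, 4, 5, 6.
For the next term, n = 7, so the run lengths are 14, 24, 12.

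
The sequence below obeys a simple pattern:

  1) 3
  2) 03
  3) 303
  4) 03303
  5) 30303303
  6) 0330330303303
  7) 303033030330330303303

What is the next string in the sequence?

Each term (from the third on) is the two preceding terms concatenated in order: term 3 = 3·03 = 303.
So term 8 is 0330330303303·303033030330330303303.

0330330303303303033030330330303303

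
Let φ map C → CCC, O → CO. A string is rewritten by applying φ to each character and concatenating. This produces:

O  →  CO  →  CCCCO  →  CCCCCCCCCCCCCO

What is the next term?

Replace each of the 14 characters of CCCCCCCCCCCCCO in place — CCC CCC CCC CCC CCC CCC CCC CCC CCC CCC CCC CCC CCC CO — and concatenate.

CCCCCCCCCCCCCCCCCCCCCCCCCCCCCCCCCCCCCCCCO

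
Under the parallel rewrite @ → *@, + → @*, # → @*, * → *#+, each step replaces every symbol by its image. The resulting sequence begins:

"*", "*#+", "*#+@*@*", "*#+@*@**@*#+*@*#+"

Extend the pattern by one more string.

*#+@*@**@*#+*@*#+*#+*@*#+@*@**#+*@*#+@*@*

Replace each of the 17 characters of *#+@*@**@*#+*@*#+ in place — *#+ @* @* *@ *#+ *@ *#+ *#+ *@ *#+ @* @* *#+ *@ *#+ @* @* — and concatenate.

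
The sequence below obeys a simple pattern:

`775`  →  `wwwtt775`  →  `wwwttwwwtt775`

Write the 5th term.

wwwttwwwttwwwttwwwtt775

Each term is the previous one with wwwtt prepended.
From wwwttwwwtt775, 2 further steps: wwwttwwwtt775 → wwwttwwwttwwwtt775 → (answer).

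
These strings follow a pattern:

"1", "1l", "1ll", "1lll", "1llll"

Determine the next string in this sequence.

1lllll

Every step adds l to the end: s(k+1) = s(k)·l.
One more step from 1llll gives the answer.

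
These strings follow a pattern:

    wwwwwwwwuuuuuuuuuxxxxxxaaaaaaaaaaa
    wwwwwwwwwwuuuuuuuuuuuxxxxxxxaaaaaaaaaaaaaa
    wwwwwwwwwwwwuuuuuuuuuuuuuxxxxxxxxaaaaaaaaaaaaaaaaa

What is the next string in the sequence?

wwwwwwwwwwwwwwuuuuuuuuuuuuuuuxxxxxxxxxaaaaaaaaaaaaaaaaaaaa

Reading off run lengths: w runs 8, 10, 12; u runs 9, 11, 13; x runs 6, 7, 8; a runs 11, 14, 17 — each is linear in n, where the shown terms are n = 3, 4, 5.
At n = 6 the blocks have lengths 14, 15, 9, 20.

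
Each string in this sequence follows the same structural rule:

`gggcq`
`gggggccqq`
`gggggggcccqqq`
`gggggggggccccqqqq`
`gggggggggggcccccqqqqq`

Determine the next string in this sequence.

Reading off run lengths: g runs 3, 5, 7, 9, 11; c runs 1, 2, 3, 4, 5; q runs 1, 2, 3, 4, 5 — each is linear in n, where the shown terms are n = 2, 3, 4, 5, 6.
At n = 7 the blocks have lengths 13, 6, 6.

gggggggggggggccccccqqqqqq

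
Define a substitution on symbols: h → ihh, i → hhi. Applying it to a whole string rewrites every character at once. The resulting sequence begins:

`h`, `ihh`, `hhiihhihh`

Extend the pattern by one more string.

Expanding hhiihhihh: h→ihh, h→ihh, i→hhi, i→hhi, h→ihh, h→ihh, i→hhi, h→ihh, h→ihh. Concatenated: ihh ihh hhi hhi ihh ihh hhi ihh ihh.

ihhihhhhihhiihhihhhhiihhihh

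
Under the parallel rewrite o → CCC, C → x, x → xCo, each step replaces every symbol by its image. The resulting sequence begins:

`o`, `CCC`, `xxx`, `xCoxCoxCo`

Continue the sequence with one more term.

Rewriting each symbol of xCoxCoxCo: x→xCo, C→x, o→CCC, x→xCo, C→x, o→CCC, x→xCo, C→x, o→CCC, which concatenates to xCo x CCC xCo x CCC xCo x CCC.

xCoxCCCxCoxCCCxCoxCCC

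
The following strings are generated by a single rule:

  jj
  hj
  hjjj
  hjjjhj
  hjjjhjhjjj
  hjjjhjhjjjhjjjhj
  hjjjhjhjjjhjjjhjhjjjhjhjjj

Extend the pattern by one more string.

This is a Fibonacci-style word recurrence s(k) = s(k−1)·s(k−2): e.g. hj·jj = hjjj.
So term 8 is hjjjhjhjjjhjjjhjhjjjhjhjjj·hjjjhjhjjjhjjjhj.

hjjjhjhjjjhjjjhjhjjjhjhjjjhjjjhjhjjjhjjjhj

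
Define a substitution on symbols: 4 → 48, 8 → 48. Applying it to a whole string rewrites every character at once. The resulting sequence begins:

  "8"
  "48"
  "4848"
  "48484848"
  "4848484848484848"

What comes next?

48484848484848484848484848484848

Replace each of the 16 characters of 4848484848484848 in place — 48 48 48 48 48 48 48 48 48 48 48 48 48 48 48 48 — and concatenate.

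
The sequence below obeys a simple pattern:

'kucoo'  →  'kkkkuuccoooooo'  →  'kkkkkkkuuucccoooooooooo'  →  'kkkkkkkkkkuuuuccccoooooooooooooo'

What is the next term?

Term n consists of 3n-2 k's, followed by n u's, followed by n c's, followed by 4n-2 o's (n = 1, 2, …).
For the next term, n = 5, so the run lengths are 13, 5, 5, 18.

kkkkkkkkkkkkkuuuuucccccoooooooooooooooooo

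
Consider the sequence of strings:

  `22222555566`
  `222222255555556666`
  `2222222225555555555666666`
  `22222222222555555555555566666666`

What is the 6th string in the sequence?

2222222222222225555555555555555555666666666666

The n-th term is 2n+3 2's then 3n+1 5's then 2n 6's (n = 1, 2, …).
For term 6, n = 6, so the run lengths are 15, 19, 12.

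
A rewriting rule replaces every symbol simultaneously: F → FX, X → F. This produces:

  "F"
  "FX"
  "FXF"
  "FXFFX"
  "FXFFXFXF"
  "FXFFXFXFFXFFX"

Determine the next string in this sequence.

FXFFXFXFFXFFXFXFFXFXF

Replace each of the 13 characters of FXFFXFXFFXFFX in place — FX F FX FX F FX F FX FX F FX FX F — and concatenate.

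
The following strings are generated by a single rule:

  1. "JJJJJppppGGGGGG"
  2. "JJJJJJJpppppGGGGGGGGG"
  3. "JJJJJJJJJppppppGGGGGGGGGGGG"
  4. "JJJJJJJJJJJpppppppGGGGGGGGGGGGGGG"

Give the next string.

JJJJJJJJJJJJJppppppppGGGGGGGGGGGGGGGGGG

The n-th term is 2n+3 J's then n+3 p's then 3n+3 G's (n = 1, 2, …).
For the next term, n = 5, so the run lengths are 13, 8, 18.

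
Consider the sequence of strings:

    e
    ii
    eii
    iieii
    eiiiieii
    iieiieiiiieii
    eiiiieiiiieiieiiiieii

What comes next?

This is a Fibonacci-style word recurrence s(k) = s(k−2)·s(k−1): e.g. e·ii = eii.
Continuing: iieiieiiiieii · eiiiieiiiieiieiiiieii gives term 8.

iieiieiiiieiieiiiieiiiieiieiiiieii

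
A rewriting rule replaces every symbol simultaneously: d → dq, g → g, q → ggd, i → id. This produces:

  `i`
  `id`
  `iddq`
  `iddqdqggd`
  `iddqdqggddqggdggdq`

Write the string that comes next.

iddqdqggddqggdggdqdqggdggdqggdqggd

Applying the rule to each of the 18 symbols of iddqdqggddqggdggdq gives the pieces id dq dq ggd dq ggd g g dq dq ggd g g dq g g dq ggd, which concatenate to the answer.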